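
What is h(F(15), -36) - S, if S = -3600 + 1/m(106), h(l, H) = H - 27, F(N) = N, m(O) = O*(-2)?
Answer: 749845/212 ≈ 3537.0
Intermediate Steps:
m(O) = -2*O
h(l, H) = -27 + H
S = -763201/212 (S = -3600 + 1/(-2*106) = -3600 + 1/(-212) = -3600 - 1/212 = -763201/212 ≈ -3600.0)
h(F(15), -36) - S = (-27 - 36) - 1*(-763201/212) = -63 + 763201/212 = 749845/212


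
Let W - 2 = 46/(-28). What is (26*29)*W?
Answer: 1885/7 ≈ 269.29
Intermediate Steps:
W = 5/14 (W = 2 + 46/(-28) = 2 + 46*(-1/28) = 2 - 23/14 = 5/14 ≈ 0.35714)
(26*29)*W = (26*29)*(5/14) = 754*(5/14) = 1885/7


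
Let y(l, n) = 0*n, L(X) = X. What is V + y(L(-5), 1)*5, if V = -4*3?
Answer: -12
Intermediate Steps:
V = -12
y(l, n) = 0
V + y(L(-5), 1)*5 = -12 + 0*5 = -12 + 0 = -12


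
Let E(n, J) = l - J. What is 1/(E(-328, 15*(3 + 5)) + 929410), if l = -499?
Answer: 1/928791 ≈ 1.0767e-6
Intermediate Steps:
E(n, J) = -499 - J
1/(E(-328, 15*(3 + 5)) + 929410) = 1/((-499 - 15*(3 + 5)) + 929410) = 1/((-499 - 15*8) + 929410) = 1/((-499 - 1*120) + 929410) = 1/((-499 - 120) + 929410) = 1/(-619 + 929410) = 1/928791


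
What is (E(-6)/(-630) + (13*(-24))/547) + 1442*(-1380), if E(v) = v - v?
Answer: -1088508432/547 ≈ -1.9900e+6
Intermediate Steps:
E(v) = 0
(E(-6)/(-630) + (13*(-24))/547) + 1442*(-1380) = (0/(-630) + (13*(-24))/547) + 1442*(-1380) = (0*(-1/630) - 312*1/547) - 1989960 = (0 - 312/547) - 1989960 = -312/547 - 1989960 = -1088508432/547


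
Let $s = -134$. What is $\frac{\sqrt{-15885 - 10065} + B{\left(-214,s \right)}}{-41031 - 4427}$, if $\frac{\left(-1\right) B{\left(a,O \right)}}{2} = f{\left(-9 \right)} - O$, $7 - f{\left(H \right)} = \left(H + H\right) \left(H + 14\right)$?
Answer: $\frac{33}{3247} - \frac{5 i \sqrt{1038}}{45458} \approx 0.010163 - 0.0035437 i$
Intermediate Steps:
$f{\left(H \right)} = 7 - 2 H \left(14 + H\right)$ ($f{\left(H \right)} = 7 - \left(H + H\right) \left(H + 14\right) = 7 - 2 H \left(14 + H\right)$)
$B{\left(a,O \right)} = -194 + 2 O$ ($B{\left(a,O \right)} = - 2 \left(\left(7 - -252 - 2 \left(-9\right)^{2}\right) - O\right) = - 2 \left(\left(7 + 252 - 162\right) - O\right) = - 2 \left(97 - O\right) = -194 + 2 O$)
$\frac{\sqrt{-15885 - 10065} + B{\left(-214,s \right)}}{-41031 - 4427} = \frac{\sqrt{-15885 - 10065} + \left(-194 + 2 \left(-134\right)\right)}{-41031 - 4427} = \frac{\sqrt{-25950} - 462}{-45458} = \left(5 i \sqrt{1038} - 462\right) \left(- \frac{1}{45458}\right) = \left(-462 + 5 i \sqrt{1038}\right) \left(- \frac{1}{45458}\right) = \frac{33}{3247} - \frac{5 i \sqrt{1038}}{45458}$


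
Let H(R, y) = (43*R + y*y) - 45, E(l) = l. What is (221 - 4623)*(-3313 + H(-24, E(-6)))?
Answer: 19166308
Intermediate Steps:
H(R, y) = -45 + y**2 + 43*R (H(R, y) = (43*R + y**2) - 45 = (y**2 + 43*R) - 45 = -45 + y**2 + 43*R)
(221 - 4623)*(-3313 + H(-24, E(-6))) = (221 - 4623)*(-3313 + (-45 + (-6)**2 + 43*(-24))) = -4402*(-3313 + (-45 + 36 - 1032)) = -4402*(-3313 - 1041) = -4402*(-4354) = 19166308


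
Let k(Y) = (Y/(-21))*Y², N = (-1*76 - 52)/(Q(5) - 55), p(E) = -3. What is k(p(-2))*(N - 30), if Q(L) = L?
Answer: -882/25 ≈ -35.280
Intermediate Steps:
N = 64/25 (N = (-1*76 - 52)/(5 - 55) = (-76 - 52)/(-50) = -128*(-1/50) = 64/25 ≈ 2.5600)
k(Y) = -Y³/21 (k(Y) = (Y*(-1/21))*Y² = (-Y/21)*Y² = -Y³/21)
k(p(-2))*(N - 30) = (-1/21*(-3)³)*(64/25 - 30) = -1/21*(-27)*(-686/25) = (9/7)*(-686/25) = -882/25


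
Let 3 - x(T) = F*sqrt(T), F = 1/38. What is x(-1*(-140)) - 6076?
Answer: -6073 - sqrt(35)/19 ≈ -6073.3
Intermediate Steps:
F = 1/38 ≈ 0.026316
x(T) = 3 - sqrt(T)/38
x(-1*(-140)) - 6076 = (3 - sqrt(140)/38) - 6076 = (3 - sqrt(35)/19) - 6076 = -6073 - sqrt(35)/19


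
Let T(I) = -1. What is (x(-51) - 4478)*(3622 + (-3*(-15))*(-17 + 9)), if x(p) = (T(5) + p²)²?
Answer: 22036512764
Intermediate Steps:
x(p) = (-1 + p²)²
(x(-51) - 4478)*(3622 + (-3*(-15))*(-17 + 9)) = ((-1 + (-51)²)² - 4478)*(3622 + (-3*(-15))*(-17 + 9)) = ((-1 + 2601)² - 4478)*(3622 + 45*(-8)) = (2600² - 4478)*(3622 - 360) = (6760000 - 4478)*3262 = 6755522*3262 = 22036512764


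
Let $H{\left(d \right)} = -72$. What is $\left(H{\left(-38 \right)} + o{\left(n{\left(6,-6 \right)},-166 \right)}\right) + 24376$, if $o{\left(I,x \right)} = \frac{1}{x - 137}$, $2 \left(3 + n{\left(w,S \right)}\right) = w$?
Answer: $\frac{7364111}{303} \approx 24304.0$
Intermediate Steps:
$n{\left(w,S \right)} = -3 + \frac{w}{2}$
$o{\left(I,x \right)} = \frac{1}{-137 + x}$
$\left(H{\left(-38 \right)} + o{\left(n{\left(6,-6 \right)},-166 \right)}\right) + 24376 = \left(-72 + \frac{1}{-137 - 166}\right) + 24376 = \left(-72 + \frac{1}{-303}\right) + 24376 = \left(-72 - \frac{1}{303}\right) + 24376 = - \frac{21817}{303} + 24376 = \frac{7364111}{303}$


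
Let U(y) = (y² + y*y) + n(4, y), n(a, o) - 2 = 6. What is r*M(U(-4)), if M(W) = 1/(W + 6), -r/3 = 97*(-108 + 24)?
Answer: 12222/23 ≈ 531.39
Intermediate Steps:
n(a, o) = 8 (n(a, o) = 2 + 6 = 8)
U(y) = 8 + 2*y² (U(y) = (y² + y*y) + 8 = (y² + y²) + 8 = 2*y² + 8 = 8 + 2*y²)
r = 24444 (r = -291*(-108 + 24) = -291*(-84) = -3*(-8148) = 24444)
M(W) = 1/(6 + W)
r*M(U(-4)) = 24444/(6 + (8 + 2*(-4)²)) = 24444/(6 + (8 + 2*16)) = 24444/(6 + (8 + 32)) = 24444/(6 + 40) = 24444/46 = 24444*(1/46) = 12222/23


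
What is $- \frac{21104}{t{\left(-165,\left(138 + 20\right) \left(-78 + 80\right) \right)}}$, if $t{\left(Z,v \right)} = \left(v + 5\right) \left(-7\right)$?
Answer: $\frac{21104}{2247} \approx 9.3921$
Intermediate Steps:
$t{\left(Z,v \right)} = -35 - 7 v$ ($t{\left(Z,v \right)} = \left(5 + v\right) \left(-7\right) = -35 - 7 v$)
$- \frac{21104}{t{\left(-165,\left(138 + 20\right) \left(-78 + 80\right) \right)}} = - \frac{21104}{-35 - 7 \left(138 + 20\right) \left(-78 + 80\right)} = - \frac{21104}{-35 - 7 \cdot 158 \cdot 2} = - \frac{21104}{-35 - 2212} = - \frac{21104}{-2247} = \left(-21104\right) \left(- \frac{1}{2247}\right) = \frac{21104}{2247}$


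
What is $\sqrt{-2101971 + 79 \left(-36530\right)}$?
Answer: $i \sqrt{4987841} \approx 2233.3 i$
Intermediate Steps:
$\sqrt{-2101971 + 79 \left(-36530\right)} = \sqrt{-2101971 - 2885870} = \sqrt{-4987841} = i \sqrt{4987841}$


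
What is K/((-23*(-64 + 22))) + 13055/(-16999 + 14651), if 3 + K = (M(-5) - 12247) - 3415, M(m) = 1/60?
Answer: -740887663/34022520 ≈ -21.776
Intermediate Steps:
M(m) = 1/60
K = -939899/60 (K = -3 + ((1/60 - 12247) - 3415) = -3 + (-734819/60 - 3415) = -3 - 939719/60 = -939899/60 ≈ -15665.)
K/((-23*(-64 + 22))) + 13055/(-16999 + 14651) = -939899*(-1/(23*(-64 + 22)))/60 + 13055/(-16999 + 14651) = -939899/(60*((-23*(-42)))) + 13055/(-2348) = -939899/60/966 + 13055*(-1/2348) = -939899/60*1/966 - 13055/2348 = -939899/57960 - 13055/2348 = -740887663/34022520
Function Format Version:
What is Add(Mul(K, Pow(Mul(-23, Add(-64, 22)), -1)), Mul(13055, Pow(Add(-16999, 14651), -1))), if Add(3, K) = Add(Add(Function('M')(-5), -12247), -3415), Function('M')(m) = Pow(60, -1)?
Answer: Rational(-740887663, 34022520) ≈ -21.776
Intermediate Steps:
Function('M')(m) = Rational(1, 60)
K = Rational(-939899, 60) (K = Add(-3, Add(Add(Rational(1, 60), -12247), -3415)) = Add(-3, Add(Rational(-734819, 60), -3415)) = Add(-3, Rational(-939719, 60)) = Rational(-939899, 60) ≈ -15665.)
Add(Mul(K, Pow(Mul(-23, Add(-64, 22)), -1)), Mul(13055, Pow(Add(-16999, 14651), -1))) = Add(Mul(Rational(-939899, 60), Pow(Mul(-23, Add(-64, 22)), -1)), Mul(13055, Pow(Add(-16999, 14651), -1))) = Add(Mul(Rational(-939899, 60), Pow(Mul(-23, -42), -1)), Mul(13055, Pow(-2348, -1))) = Add(Mul(Rational(-939899, 60), Pow(966, -1)), Mul(13055, Rational(-1, 2348))) = Add(Mul(Rational(-939899, 60), Rational(1, 966)), Rational(-13055, 2348)) = Add(Rational(-939899, 57960), Rational(-13055, 2348)) = Rational(-740887663, 34022520)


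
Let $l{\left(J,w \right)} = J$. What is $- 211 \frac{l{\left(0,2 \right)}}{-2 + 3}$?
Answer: $0$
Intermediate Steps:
$- 211 \frac{l{\left(0,2 \right)}}{-2 + 3} = - 211 \frac{1}{-2 + 3} \cdot 0 = - 211 \cdot 1^{-1} \cdot 0 = - 211 \cdot 1 \cdot 0 = \left(-211\right) 0 = 0$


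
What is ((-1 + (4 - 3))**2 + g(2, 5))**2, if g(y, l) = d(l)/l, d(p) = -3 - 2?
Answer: 1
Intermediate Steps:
d(p) = -5
g(y, l) = -5/l
((-1 + (4 - 3))**2 + g(2, 5))**2 = ((-1 + (4 - 3))**2 - 5/5)**2 = ((-1 + 1)**2 - 5*1/5)**2 = (0**2 - 1)**2 = (0 - 1)**2 = (-1)**2 = 1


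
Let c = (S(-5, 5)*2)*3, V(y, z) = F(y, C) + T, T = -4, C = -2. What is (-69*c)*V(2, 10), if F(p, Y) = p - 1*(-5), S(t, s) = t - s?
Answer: 12420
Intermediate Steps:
F(p, Y) = 5 + p (F(p, Y) = p + 5 = 5 + p)
V(y, z) = 1 + y (V(y, z) = (5 + y) - 4 = 1 + y)
c = -60 (c = ((-5 - 1*5)*2)*3 = ((-5 - 5)*2)*3 = -10*2*3 = -20*3 = -60)
(-69*c)*V(2, 10) = (-69*(-60))*(1 + 2) = 4140*3 = 12420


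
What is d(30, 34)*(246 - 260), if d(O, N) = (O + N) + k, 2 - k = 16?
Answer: -700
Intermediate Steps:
k = -14 (k = 2 - 1*16 = 2 - 16 = -14)
d(O, N) = -14 + N + O (d(O, N) = (O + N) - 14 = (N + O) - 14 = -14 + N + O)
d(30, 34)*(246 - 260) = (-14 + 34 + 30)*(246 - 260) = 50*(-14) = -700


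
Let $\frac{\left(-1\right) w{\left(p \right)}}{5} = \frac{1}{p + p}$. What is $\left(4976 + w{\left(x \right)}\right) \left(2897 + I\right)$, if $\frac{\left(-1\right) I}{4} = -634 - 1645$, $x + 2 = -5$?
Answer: $\frac{836933697}{14} \approx 5.9781 \cdot 10^{7}$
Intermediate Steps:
$x = -7$ ($x = -2 - 5 = -7$)
$I = 9116$ ($I = - 4 \left(-634 - 1645\right) = \left(-4\right) \left(-2279\right) = 9116$)
$w{\left(p \right)} = - \frac{5}{2 p}$ ($w{\left(p \right)} = - \frac{5}{p + p} = - \frac{5}{2 p}$)
$\left(4976 + w{\left(x \right)}\right) \left(2897 + I\right) = \left(4976 - \frac{5}{2 \left(-7\right)}\right) \left(2897 + 9116\right) = \left(4976 - - \frac{5}{14}\right) 12013 = \left(4976 + \frac{5}{14}\right) 12013 = \frac{69669}{14} \cdot 12013 = \frac{836933697}{14}$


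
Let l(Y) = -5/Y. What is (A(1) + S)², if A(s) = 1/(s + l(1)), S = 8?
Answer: 961/16 ≈ 60.063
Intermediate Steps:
A(s) = 1/(-5 + s) (A(s) = 1/(s - 5/1) = 1/(s - 5*1) = 1/(s - 5) = 1/(-5 + s))
(A(1) + S)² = (1/(-5 + 1) + 8)² = (1/(-4) + 8)² = (-¼ + 8)² = (31/4)² = 961/16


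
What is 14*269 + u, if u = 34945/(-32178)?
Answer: 121147403/32178 ≈ 3764.9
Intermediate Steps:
u = -34945/32178 (u = 34945*(-1/32178) = -34945/32178 ≈ -1.0860)
14*269 + u = 14*269 - 34945/32178 = 3766 - 34945/32178 = 121147403/32178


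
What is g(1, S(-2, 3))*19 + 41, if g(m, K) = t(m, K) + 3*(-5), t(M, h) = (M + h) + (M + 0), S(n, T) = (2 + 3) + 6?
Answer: 3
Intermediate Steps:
S(n, T) = 11 (S(n, T) = 5 + 6 = 11)
t(M, h) = h + 2*M (t(M, h) = (M + h) + M = h + 2*M)
g(m, K) = -15 + K + 2*m (g(m, K) = (K + 2*m) + 3*(-5) = (K + 2*m) - 15 = -15 + K + 2*m)
g(1, S(-2, 3))*19 + 41 = (-15 + 11 + 2*1)*19 + 41 = (-15 + 11 + 2)*19 + 41 = -2*19 + 41 = -38 + 41 = 3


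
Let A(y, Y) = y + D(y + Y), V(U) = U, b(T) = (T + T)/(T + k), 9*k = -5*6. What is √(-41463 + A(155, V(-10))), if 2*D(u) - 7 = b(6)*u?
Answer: I*√163913/2 ≈ 202.43*I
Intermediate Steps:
k = -10/3 (k = (-5*6)/9 = (⅑)*(-30) = -10/3 ≈ -3.3333)
b(T) = 2*T/(-10/3 + T) (b(T) = (T + T)/(T - 10/3) = (2*T)/(-10/3 + T) = 2*T/(-10/3 + T))
D(u) = 7/2 + 9*u/4 (D(u) = 7/2 + ((6*6/(-10 + 3*6))*u)/2 = 7/2 + ((6*6/(-10 + 18))*u)/2 = 7/2 + ((6*6/8)*u)/2 = 7/2 + ((6*6*(⅛))*u)/2 = 7/2 + (9*u/2)/2 = 7/2 + 9*u/4)
A(y, Y) = 7/2 + 9*Y/4 + 13*y/4 (A(y, Y) = y + (7/2 + 9*(y + Y)/4) = y + (7/2 + 9*(Y + y)/4) = y + (7/2 + (9*Y/4 + 9*y/4)) = y + (7/2 + 9*Y/4 + 9*y/4) = 7/2 + 9*Y/4 + 13*y/4)
√(-41463 + A(155, V(-10))) = √(-41463 + (7/2 + (9/4)*(-10) + (13/4)*155)) = √(-41463 + (7/2 - 45/2 + 2015/4)) = √(-41463 + 1939/4) = √(-163913/4) = I*√163913/2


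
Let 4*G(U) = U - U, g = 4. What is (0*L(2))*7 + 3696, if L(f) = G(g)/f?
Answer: 3696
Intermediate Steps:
G(U) = 0 (G(U) = (U - U)/4 = (1/4)*0 = 0)
L(f) = 0 (L(f) = 0/f = 0)
(0*L(2))*7 + 3696 = (0*0)*7 + 3696 = 0*7 + 3696 = 0 + 3696 = 3696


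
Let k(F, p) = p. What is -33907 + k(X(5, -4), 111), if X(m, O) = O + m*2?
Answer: -33796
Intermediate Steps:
X(m, O) = O + 2*m
-33907 + k(X(5, -4), 111) = -33907 + 111 = -33796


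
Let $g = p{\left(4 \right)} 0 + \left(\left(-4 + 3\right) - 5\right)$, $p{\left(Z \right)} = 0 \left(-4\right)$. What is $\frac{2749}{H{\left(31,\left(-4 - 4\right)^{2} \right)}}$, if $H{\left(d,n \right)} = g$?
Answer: $- \frac{2749}{6} \approx -458.17$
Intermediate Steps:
$p{\left(Z \right)} = 0$
$g = -6$ ($g = 0 \cdot 0 + \left(\left(-4 + 3\right) - 5\right) = 0 - 6 = -6$)
$H{\left(d,n \right)} = -6$
$\frac{2749}{H{\left(31,\left(-4 - 4\right)^{2} \right)}} = \frac{2749}{-6} = 2749 \left(- \frac{1}{6}\right) = - \frac{2749}{6}$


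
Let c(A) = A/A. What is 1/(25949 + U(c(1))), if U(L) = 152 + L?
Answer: 1/26102 ≈ 3.8311e-5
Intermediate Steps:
c(A) = 1
1/(25949 + U(c(1))) = 1/(25949 + (152 + 1)) = 1/(25949 + 153) = 1/26102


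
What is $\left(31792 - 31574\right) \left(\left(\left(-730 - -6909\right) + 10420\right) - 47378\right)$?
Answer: $-6709822$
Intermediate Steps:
$\left(31792 - 31574\right) \left(\left(\left(-730 - -6909\right) + 10420\right) - 47378\right) = 218 \left(\left(\left(-730 + \left(-290 + 7199\right)\right) + 10420\right) - 47378\right) = 218 \left(\left(\left(-730 + 6909\right) + 10420\right) - 47378\right) = 218 \left(\left(6179 + 10420\right) - 47378\right) = 218 \left(16599 - 47378\right) = 218 \left(-30779\right) = -6709822$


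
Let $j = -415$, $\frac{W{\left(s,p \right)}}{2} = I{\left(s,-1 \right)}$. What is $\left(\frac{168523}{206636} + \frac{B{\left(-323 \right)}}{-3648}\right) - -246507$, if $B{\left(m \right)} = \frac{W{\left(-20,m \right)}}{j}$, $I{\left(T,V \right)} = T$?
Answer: $\frac{481969574429791}{1955189832} \approx 2.4651 \cdot 10^{5}$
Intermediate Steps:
$W{\left(s,p \right)} = 2 s$
$B{\left(m \right)} = \frac{8}{83}$ ($B{\left(m \right)} = \frac{2 \left(-20\right)}{-415} = \left(-40\right) \left(- \frac{1}{415}\right) = \frac{8}{83}$)
$\left(\frac{168523}{206636} + \frac{B{\left(-323 \right)}}{-3648}\right) - -246507 = \left(\frac{168523}{206636} + \frac{8}{83 \left(-3648\right)}\right) - -246507 = \left(168523 \cdot \frac{1}{206636} + \frac{8}{83} \left(- \frac{1}{3648}\right)\right) + 246507 = \left(\frac{168523}{206636} - \frac{1}{37848}\right) + 246507 = \frac{1594512967}{1955189832} + 246507 = \frac{481969574429791}{1955189832}$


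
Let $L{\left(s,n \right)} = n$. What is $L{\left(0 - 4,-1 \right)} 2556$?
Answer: $-2556$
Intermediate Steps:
$L{\left(0 - 4,-1 \right)} 2556 = \left(-1\right) 2556 = -2556$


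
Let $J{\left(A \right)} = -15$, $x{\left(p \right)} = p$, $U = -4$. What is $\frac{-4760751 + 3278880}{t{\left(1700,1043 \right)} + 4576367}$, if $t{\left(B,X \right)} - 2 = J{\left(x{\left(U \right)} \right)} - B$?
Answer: $- \frac{1481871}{4574654} \approx -0.32393$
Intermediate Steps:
$t{\left(B,X \right)} = -13 - B$ ($t{\left(B,X \right)} = 2 - \left(15 + B\right) = -13 - B$)
$\frac{-4760751 + 3278880}{t{\left(1700,1043 \right)} + 4576367} = \frac{-4760751 + 3278880}{\left(-13 - 1700\right) + 4576367} = - \frac{1481871}{\left(-13 - 1700\right) + 4576367} = - \frac{1481871}{-1713 + 4576367} = - \frac{1481871}{4574654}$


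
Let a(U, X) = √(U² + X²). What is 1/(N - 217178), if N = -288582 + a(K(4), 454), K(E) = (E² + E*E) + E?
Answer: -126440/63948242547 - √51853/127896485094 ≈ -1.9790e-6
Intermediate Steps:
K(E) = E + 2*E² (K(E) = (E² + E²) + E = 2*E² + E = E + 2*E²)
N = -288582 + 2*√51853 (N = -288582 + √((4*(1 + 2*4))² + 454²) = -288582 + √((4*(1 + 8))² + 206116) = -288582 + √((4*9)² + 206116) = -288582 + √(36² + 206116) = -288582 + √(1296 + 206116) = -288582 + √207412 = -288582 + 2*√51853 ≈ -2.8813e+5)
1/(N - 217178) = 1/((-288582 + 2*√51853) - 217178) = 1/(-505760 + 2*√51853)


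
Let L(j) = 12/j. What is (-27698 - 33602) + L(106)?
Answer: -3248894/53 ≈ -61300.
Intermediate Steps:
(-27698 - 33602) + L(106) = (-27698 - 33602) + 12/106 = -61300 + 12*(1/106) = -61300 + 6/53 = -3248894/53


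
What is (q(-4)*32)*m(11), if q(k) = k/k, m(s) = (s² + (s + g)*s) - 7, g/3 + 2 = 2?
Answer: 7520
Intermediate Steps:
g = 0 (g = -6 + 3*2 = -6 + 6 = 0)
m(s) = -7 + 2*s² (m(s) = (s² + (s + 0)*s) - 7 = (s² + s*s) - 7 = (s² + s²) - 7 = 2*s² - 7 = -7 + 2*s²)
q(k) = 1
(q(-4)*32)*m(11) = (1*32)*(-7 + 2*11²) = 32*(-7 + 2*121) = 32*(-7 + 242) = 32*235 = 7520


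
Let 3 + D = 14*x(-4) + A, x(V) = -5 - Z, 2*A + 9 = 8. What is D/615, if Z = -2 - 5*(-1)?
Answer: -77/410 ≈ -0.18780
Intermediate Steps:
A = -½ (A = -9/2 + (½)*8 = -9/2 + 4 = -½ ≈ -0.50000)
Z = 3 (Z = -2 + 5 = 3)
x(V) = -8 (x(V) = -5 - 1*3 = -5 - 3 = -8)
D = -231/2 (D = -3 + (14*(-8) - ½) = -3 + (-112 - ½) = -3 - 225/2 = -231/2 ≈ -115.50)
D/615 = -231/2/615 = -231/2*1/615 = -77/410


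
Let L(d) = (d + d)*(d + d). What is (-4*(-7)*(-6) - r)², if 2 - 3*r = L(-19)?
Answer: 879844/9 ≈ 97761.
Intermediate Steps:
L(d) = 4*d² (L(d) = (2*d)*(2*d) = 4*d²)
r = -1442/3 (r = ⅔ - 4*(-19)²/3 = ⅔ - 4*361/3 = ⅔ - ⅓*1444 = ⅔ - 1444/3 = -1442/3 ≈ -480.67)
(-4*(-7)*(-6) - r)² = (-4*(-7)*(-6) - 1*(-1442/3))² = (28*(-6) + 1442/3)² = (-168 + 1442/3)² = (938/3)² = 879844/9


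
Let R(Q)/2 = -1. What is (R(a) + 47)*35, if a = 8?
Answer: 1575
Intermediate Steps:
R(Q) = -2 (R(Q) = 2*(-1) = -2)
(R(a) + 47)*35 = (-2 + 47)*35 = 45*35 = 1575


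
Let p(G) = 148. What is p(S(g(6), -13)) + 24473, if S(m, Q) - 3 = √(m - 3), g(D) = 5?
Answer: 24621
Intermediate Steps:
S(m, Q) = 3 + √(-3 + m) (S(m, Q) = 3 + √(m - 3) = 3 + √(-3 + m))
p(S(g(6), -13)) + 24473 = 148 + 24473 = 24621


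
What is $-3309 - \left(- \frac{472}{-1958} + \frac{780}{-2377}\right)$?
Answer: $- \frac{7700114999}{2327083} \approx -3308.9$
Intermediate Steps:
$-3309 - \left(- \frac{472}{-1958} + \frac{780}{-2377}\right) = -3309 - \left(\left(-472\right) \left(- \frac{1}{1958}\right) + 780 \left(- \frac{1}{2377}\right)\right) = -3309 - \left(\frac{236}{979} - \frac{780}{2377}\right) = -3309 - - \frac{202648}{2327083} = -3309 + \frac{202648}{2327083} = - \frac{7700114999}{2327083}$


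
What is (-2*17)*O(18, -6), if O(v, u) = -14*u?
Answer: -2856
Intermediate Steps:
(-2*17)*O(18, -6) = (-2*17)*(-14*(-6)) = -34*84 = -2856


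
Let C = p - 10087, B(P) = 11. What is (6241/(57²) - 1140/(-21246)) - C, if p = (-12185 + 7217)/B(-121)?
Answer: 1333933274426/126551799 ≈ 10541.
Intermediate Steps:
p = -4968/11 (p = (-12185 + 7217)/11 = -4968*1/11 = -4968/11 ≈ -451.64)
C = -115925/11 (C = -4968/11 - 10087 = -115925/11 ≈ -10539.)
(6241/(57²) - 1140/(-21246)) - C = (6241/(57²) - 1140/(-21246)) - 1*(-115925/11) = (6241/3249 - 1140*(-1/21246)) + 115925/11 = (6241*(1/3249) + 190/3541) + 115925/11 = (6241/3249 + 190/3541) + 115925/11 = 22716691/11504709 + 115925/11 = 1333933274426/126551799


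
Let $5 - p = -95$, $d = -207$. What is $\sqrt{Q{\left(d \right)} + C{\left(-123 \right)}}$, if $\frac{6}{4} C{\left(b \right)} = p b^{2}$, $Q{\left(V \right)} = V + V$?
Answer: $\sqrt{1008186} \approx 1004.1$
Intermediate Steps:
$p = 100$ ($p = 5 - -95 = 5 + 95 = 100$)
$Q{\left(V \right)} = 2 V$
$C{\left(b \right)} = \frac{200 b^{2}}{3}$ ($C{\left(b \right)} = \frac{2 \cdot 100 b^{2}}{3} = \frac{200 b^{2}}{3}$)
$\sqrt{Q{\left(d \right)} + C{\left(-123 \right)}} = \sqrt{2 \left(-207\right) + \frac{200 \left(-123\right)^{2}}{3}} = \sqrt{-414 + \frac{200}{3} \cdot 15129} = \sqrt{-414 + 1008600} = \sqrt{1008186}$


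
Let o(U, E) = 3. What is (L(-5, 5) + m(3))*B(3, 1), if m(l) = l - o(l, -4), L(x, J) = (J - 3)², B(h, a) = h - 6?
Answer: -12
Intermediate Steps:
B(h, a) = -6 + h
L(x, J) = (-3 + J)²
m(l) = -3 + l (m(l) = l - 1*3 = l - 3 = -3 + l)
(L(-5, 5) + m(3))*B(3, 1) = ((-3 + 5)² + (-3 + 3))*(-6 + 3) = (2² + 0)*(-3) = (4 + 0)*(-3) = 4*(-3) = -12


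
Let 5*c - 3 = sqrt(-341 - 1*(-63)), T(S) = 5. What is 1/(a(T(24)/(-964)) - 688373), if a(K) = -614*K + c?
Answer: -3998117239690/2752180827238082553 - 1161620*I*sqrt(278)/2752180827238082553 ≈ -1.4527e-6 - 7.0374e-12*I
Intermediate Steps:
c = 3/5 + I*sqrt(278)/5 (c = 3/5 + sqrt(-341 - 1*(-63))/5 = 3/5 + sqrt(-341 + 63)/5 = 3/5 + sqrt(-278)/5 = 3/5 + (I*sqrt(278))/5 = 3/5 + I*sqrt(278)/5 ≈ 0.6 + 3.3347*I)
a(K) = 3/5 - 614*K + I*sqrt(278)/5 (a(K) = -614*K + (3/5 + I*sqrt(278)/5) = 3/5 - 614*K + I*sqrt(278)/5)
1/(a(T(24)/(-964)) - 688373) = 1/((3/5 - 3070/(-964) + I*sqrt(278)/5) - 688373) = 1/((3/5 - 3070*(-1)/964 + I*sqrt(278)/5) - 688373) = 1/((3/5 - 614*(-5/964) + I*sqrt(278)/5) - 688373) = 1/((3/5 + 1535/482 + I*sqrt(278)/5) - 688373) = 1/((9121/2410 + I*sqrt(278)/5) - 688373) = 1/(-1658969809/2410 + I*sqrt(278)/5)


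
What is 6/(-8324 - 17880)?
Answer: -3/13102 ≈ -0.00022897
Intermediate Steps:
6/(-8324 - 17880) = 6/(-26204) = 6*(-1/26204) = -3/13102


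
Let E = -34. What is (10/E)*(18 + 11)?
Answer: -145/17 ≈ -8.5294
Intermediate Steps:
(10/E)*(18 + 11) = (10/(-34))*(18 + 11) = -1/34*10*29 = -5/17*29 = -145/17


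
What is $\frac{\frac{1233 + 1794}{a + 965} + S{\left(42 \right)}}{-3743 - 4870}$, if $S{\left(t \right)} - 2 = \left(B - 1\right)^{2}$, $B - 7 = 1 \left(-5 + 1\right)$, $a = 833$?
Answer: $- \frac{1535}{1720686} \approx -0.00089209$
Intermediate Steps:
$B = 3$ ($B = 7 + 1 \left(-5 + 1\right) = 7 + 1 \left(-4\right) = 7 - 4 = 3$)
$S{\left(t \right)} = 6$ ($S{\left(t \right)} = 2 + \left(3 - 1\right)^{2} = 2 + 2^{2} = 2 + 4 = 6$)
$\frac{\frac{1233 + 1794}{a + 965} + S{\left(42 \right)}}{-3743 - 4870} = \frac{\frac{1233 + 1794}{833 + 965} + 6}{-3743 - 4870} = \frac{\frac{3027}{1798} + 6}{-8613} = \left(3027 \cdot \frac{1}{1798} + 6\right) \left(- \frac{1}{8613}\right) = \left(\frac{3027}{1798} + 6\right) \left(- \frac{1}{8613}\right) = \frac{13815}{1798} \left(- \frac{1}{8613}\right) = - \frac{1535}{1720686}$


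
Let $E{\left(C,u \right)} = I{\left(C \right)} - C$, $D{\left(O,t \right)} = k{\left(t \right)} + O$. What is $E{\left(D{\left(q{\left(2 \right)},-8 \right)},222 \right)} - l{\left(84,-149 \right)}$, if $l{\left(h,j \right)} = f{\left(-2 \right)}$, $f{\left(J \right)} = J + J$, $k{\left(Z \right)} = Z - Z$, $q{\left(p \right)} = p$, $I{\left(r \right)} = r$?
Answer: $4$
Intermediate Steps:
$k{\left(Z \right)} = 0$
$D{\left(O,t \right)} = O$ ($D{\left(O,t \right)} = 0 + O = O$)
$f{\left(J \right)} = 2 J$
$l{\left(h,j \right)} = -4$ ($l{\left(h,j \right)} = 2 \left(-2\right) = -4$)
$E{\left(C,u \right)} = 0$ ($E{\left(C,u \right)} = C - C = 0$)
$E{\left(D{\left(q{\left(2 \right)},-8 \right)},222 \right)} - l{\left(84,-149 \right)} = 0 - -4 = 0 + 4 = 4$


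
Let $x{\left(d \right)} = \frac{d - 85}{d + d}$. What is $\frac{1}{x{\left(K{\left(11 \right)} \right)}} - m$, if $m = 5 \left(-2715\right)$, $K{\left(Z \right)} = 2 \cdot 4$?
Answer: $\frac{1045259}{77} \approx 13575.0$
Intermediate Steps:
$K{\left(Z \right)} = 8$
$m = -13575$
$x{\left(d \right)} = \frac{-85 + d}{2 d}$
$\frac{1}{x{\left(K{\left(11 \right)} \right)}} - m = \frac{1}{\frac{1}{2} \cdot \frac{1}{8} \left(-85 + 8\right)} - -13575 = \frac{1}{\frac{1}{2} \cdot \frac{1}{8} \left(-77\right)} + 13575 = \frac{1}{- \frac{77}{16}} + 13575 = - \frac{16}{77} + 13575 = \frac{1045259}{77}$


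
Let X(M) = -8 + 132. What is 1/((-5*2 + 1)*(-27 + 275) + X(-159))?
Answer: -1/2108 ≈ -0.00047438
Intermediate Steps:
X(M) = 124
1/((-5*2 + 1)*(-27 + 275) + X(-159)) = 1/((-5*2 + 1)*(-27 + 275) + 124) = 1/((-10 + 1)*248 + 124) = 1/(-9*248 + 124) = 1/(-2232 + 124) = 1/(-2108) = -1/2108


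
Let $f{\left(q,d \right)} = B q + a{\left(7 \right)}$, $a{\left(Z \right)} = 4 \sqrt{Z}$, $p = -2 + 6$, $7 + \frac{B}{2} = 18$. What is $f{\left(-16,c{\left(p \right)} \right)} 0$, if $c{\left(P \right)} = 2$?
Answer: $0$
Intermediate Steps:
$B = 22$ ($B = -14 + 2 \cdot 18 = -14 + 36 = 22$)
$p = 4$
$f{\left(q,d \right)} = 4 \sqrt{7} + 22 q$ ($f{\left(q,d \right)} = 22 q + 4 \sqrt{7} = 4 \sqrt{7} + 22 q$)
$f{\left(-16,c{\left(p \right)} \right)} 0 = \left(4 \sqrt{7} + 22 \left(-16\right)\right) 0 = \left(4 \sqrt{7} - 352\right) 0 = \left(-352 + 4 \sqrt{7}\right) 0 = 0$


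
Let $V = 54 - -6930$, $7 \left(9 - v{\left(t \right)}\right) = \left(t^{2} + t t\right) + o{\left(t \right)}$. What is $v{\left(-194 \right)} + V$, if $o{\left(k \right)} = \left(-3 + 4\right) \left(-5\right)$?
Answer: $- \frac{26316}{7} \approx -3759.4$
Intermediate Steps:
$o{\left(k \right)} = -5$ ($o{\left(k \right)} = 1 \left(-5\right) = -5$)
$v{\left(t \right)} = \frac{68}{7} - \frac{2 t^{2}}{7}$ ($v{\left(t \right)} = 9 - \frac{\left(t^{2} + t t\right) - 5}{7} = 9 - \frac{\left(t^{2} + t^{2}\right) - 5}{7} = 9 - \frac{2 t^{2} - 5}{7} = 9 - \frac{-5 + 2 t^{2}}{7} = 9 - \left(- \frac{5}{7} + \frac{2 t^{2}}{7}\right) = \frac{68}{7} - \frac{2 t^{2}}{7}$)
$V = 6984$ ($V = 54 + 6930 = 6984$)
$v{\left(-194 \right)} + V = \left(\frac{68}{7} - \frac{2 \left(-194\right)^{2}}{7}\right) + 6984 = \left(\frac{68}{7} - \frac{75272}{7}\right) + 6984 = - \frac{75204}{7} + 6984 = - \frac{26316}{7}$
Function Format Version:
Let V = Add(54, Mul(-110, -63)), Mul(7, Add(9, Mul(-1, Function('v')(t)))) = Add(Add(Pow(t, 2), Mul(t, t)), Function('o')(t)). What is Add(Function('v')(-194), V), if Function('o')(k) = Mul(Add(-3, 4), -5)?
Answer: Rational(-26316, 7) ≈ -3759.4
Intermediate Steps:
Function('o')(k) = -5 (Function('o')(k) = Mul(1, -5) = -5)
Function('v')(t) = Add(Rational(68, 7), Mul(Rational(-2, 7), Pow(t, 2))) (Function('v')(t) = Add(9, Mul(Rational(-1, 7), Add(Add(Pow(t, 2), Mul(t, t)), -5))) = Add(9, Mul(Rational(-1, 7), Add(Add(Pow(t, 2), Pow(t, 2)), -5))) = Add(9, Mul(Rational(-1, 7), Add(Mul(2, Pow(t, 2)), -5))) = Add(9, Mul(Rational(-1, 7), Add(-5, Mul(2, Pow(t, 2))))) = Add(9, Add(Rational(5, 7), Mul(Rational(-2, 7), Pow(t, 2)))) = Add(Rational(68, 7), Mul(Rational(-2, 7), Pow(t, 2))))
V = 6984 (V = Add(54, 6930) = 6984)
Add(Function('v')(-194), V) = Add(Add(Rational(68, 7), Mul(Rational(-2, 7), Pow(-194, 2))), 6984) = Add(Add(Rational(68, 7), Mul(Rational(-2, 7), 37636)), 6984) = Add(Add(Rational(68, 7), Rational(-75272, 7)), 6984) = Add(Rational(-75204, 7), 6984) = Rational(-26316, 7)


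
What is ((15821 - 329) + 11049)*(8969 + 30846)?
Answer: 1056729915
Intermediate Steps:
((15821 - 329) + 11049)*(8969 + 30846) = (15492 + 11049)*39815 = 26541*39815 = 1056729915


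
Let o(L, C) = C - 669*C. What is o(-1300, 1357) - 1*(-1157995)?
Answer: 251519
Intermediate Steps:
o(L, C) = -668*C
o(-1300, 1357) - 1*(-1157995) = -668*1357 - 1*(-1157995) = -906476 + 1157995 = 251519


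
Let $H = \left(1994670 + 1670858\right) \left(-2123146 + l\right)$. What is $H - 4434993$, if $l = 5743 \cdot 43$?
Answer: $-6877257072009$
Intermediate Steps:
$l = 246949$
$H = -6877252637016$ ($H = \left(1994670 + 1670858\right) \left(-2123146 + 246949\right) = 3665528 \left(-1876197\right) = -6877252637016$)
$H - 4434993 = -6877252637016 - 4434993 = -6877257072009$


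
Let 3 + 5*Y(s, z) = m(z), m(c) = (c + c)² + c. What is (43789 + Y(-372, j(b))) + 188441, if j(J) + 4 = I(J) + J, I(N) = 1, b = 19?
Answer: 1162187/5 ≈ 2.3244e+5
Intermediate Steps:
j(J) = -3 + J (j(J) = -4 + (1 + J) = -3 + J)
m(c) = c + 4*c² (m(c) = (2*c)² + c = 4*c² + c = c + 4*c²)
Y(s, z) = -⅗ + z*(1 + 4*z)/5 (Y(s, z) = -⅗ + (z*(1 + 4*z))/5 = -⅗ + z*(1 + 4*z)/5)
(43789 + Y(-372, j(b))) + 188441 = (43789 + (-⅗ + (-3 + 19)*(1 + 4*(-3 + 19))/5)) + 188441 = (43789 + (-⅗ + (⅕)*16*(1 + 4*16))) + 188441 = (43789 + (-⅗ + (⅕)*16*(1 + 64))) + 188441 = (43789 + (-⅗ + (⅕)*16*65)) + 188441 = (43789 + (-⅗ + 208)) + 188441 = (43789 + 1037/5) + 188441 = 219982/5 + 188441 = 1162187/5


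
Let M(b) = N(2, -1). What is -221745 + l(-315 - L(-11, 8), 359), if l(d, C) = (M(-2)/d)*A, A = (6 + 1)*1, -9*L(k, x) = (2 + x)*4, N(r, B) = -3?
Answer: -619777086/2795 ≈ -2.2175e+5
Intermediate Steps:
M(b) = -3
L(k, x) = -8/9 - 4*x/9 (L(k, x) = -(2 + x)*4/9 = -(8 + 4*x)/9 = -8/9 - 4*x/9)
A = 7 (A = 7*1 = 7)
l(d, C) = -21/d (l(d, C) = -3/d*7 = -21/d)
-221745 + l(-315 - L(-11, 8), 359) = -221745 - 21/(-315 - (-8/9 - 4/9*8)) = -221745 - 21/(-315 - (-8/9 - 32/9)) = -221745 - 21/(-315 - 1*(-40/9)) = -221745 - 21/(-315 + 40/9) = -221745 - 21/(-2795/9) = -221745 - 21*(-9/2795) = -221745 + 189/2795 = -619777086/2795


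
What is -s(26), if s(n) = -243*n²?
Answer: 164268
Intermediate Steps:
-s(26) = -(-243)*26² = -(-243)*676 = -1*(-164268) = 164268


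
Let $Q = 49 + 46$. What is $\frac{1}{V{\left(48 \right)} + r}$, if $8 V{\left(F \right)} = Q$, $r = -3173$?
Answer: $- \frac{8}{25289} \approx -0.00031634$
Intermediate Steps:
$Q = 95$
$V{\left(F \right)} = \frac{95}{8}$ ($V{\left(F \right)} = \frac{1}{8} \cdot 95 = \frac{95}{8}$)
$\frac{1}{V{\left(48 \right)} + r} = \frac{1}{\frac{95}{8} - 3173} = \frac{1}{- \frac{25289}{8}} = - \frac{8}{25289}$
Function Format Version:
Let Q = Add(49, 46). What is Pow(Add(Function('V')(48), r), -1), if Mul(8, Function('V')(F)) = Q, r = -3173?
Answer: Rational(-8, 25289) ≈ -0.00031634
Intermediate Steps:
Q = 95
Function('V')(F) = Rational(95, 8) (Function('V')(F) = Mul(Rational(1, 8), 95) = Rational(95, 8))
Pow(Add(Function('V')(48), r), -1) = Pow(Add(Rational(95, 8), -3173), -1) = Pow(Rational(-25289, 8), -1) = Rational(-8, 25289)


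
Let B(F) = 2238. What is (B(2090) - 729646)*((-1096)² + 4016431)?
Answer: -3795358168976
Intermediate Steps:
(B(2090) - 729646)*((-1096)² + 4016431) = (2238 - 729646)*((-1096)² + 4016431) = -727408*(1201216 + 4016431) = -727408*5217647 = -3795358168976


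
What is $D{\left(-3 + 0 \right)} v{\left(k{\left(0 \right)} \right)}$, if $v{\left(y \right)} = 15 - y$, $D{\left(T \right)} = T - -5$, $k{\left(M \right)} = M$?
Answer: $30$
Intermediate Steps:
$D{\left(T \right)} = 5 + T$ ($D{\left(T \right)} = T + 5 = 5 + T$)
$D{\left(-3 + 0 \right)} v{\left(k{\left(0 \right)} \right)} = \left(5 + \left(-3 + 0\right)\right) \left(15 - 0\right) = \left(5 - 3\right) \left(15 + 0\right) = 2 \cdot 15 = 30$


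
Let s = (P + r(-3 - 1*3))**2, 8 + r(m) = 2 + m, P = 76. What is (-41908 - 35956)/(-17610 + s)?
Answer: 38932/6757 ≈ 5.7617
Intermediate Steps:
r(m) = -6 + m (r(m) = -8 + (2 + m) = -6 + m)
s = 4096 (s = (76 + (-6 + (-3 - 1*3)))**2 = (76 + (-6 + (-3 - 3)))**2 = (76 + (-6 - 6))**2 = (76 - 12)**2 = 64**2 = 4096)
(-41908 - 35956)/(-17610 + s) = (-41908 - 35956)/(-17610 + 4096) = -77864/(-13514) = -77864*(-1/13514) = 38932/6757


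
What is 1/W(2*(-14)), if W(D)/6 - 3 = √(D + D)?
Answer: 1/130 - I*√14/195 ≈ 0.0076923 - 0.019188*I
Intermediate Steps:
W(D) = 18 + 6*√2*√D (W(D) = 18 + 6*√(D + D) = 18 + 6*√(2*D) = 18 + 6*(√2*√D) = 18 + 6*√2*√D)
1/W(2*(-14)) = 1/(18 + 6*√2*√(2*(-14))) = 1/(18 + 6*√2*√(-28)) = 1/(18 + 6*√2*(2*I*√7)) = 1/(18 + 12*I*√14)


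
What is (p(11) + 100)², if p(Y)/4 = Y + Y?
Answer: 35344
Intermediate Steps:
p(Y) = 8*Y (p(Y) = 4*(Y + Y) = 4*(2*Y) = 8*Y)
(p(11) + 100)² = (8*11 + 100)² = (88 + 100)² = 188² = 35344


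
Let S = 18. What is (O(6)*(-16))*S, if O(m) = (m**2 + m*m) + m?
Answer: -22464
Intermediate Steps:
O(m) = m + 2*m**2 (O(m) = (m**2 + m**2) + m = 2*m**2 + m = m + 2*m**2)
(O(6)*(-16))*S = ((6*(1 + 2*6))*(-16))*18 = ((6*(1 + 12))*(-16))*18 = ((6*13)*(-16))*18 = (78*(-16))*18 = -1248*18 = -22464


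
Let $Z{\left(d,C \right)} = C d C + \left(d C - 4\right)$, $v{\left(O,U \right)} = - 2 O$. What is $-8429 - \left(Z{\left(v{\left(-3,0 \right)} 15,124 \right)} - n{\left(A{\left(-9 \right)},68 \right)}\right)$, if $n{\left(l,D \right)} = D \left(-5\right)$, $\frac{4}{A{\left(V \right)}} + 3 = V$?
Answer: $-1403765$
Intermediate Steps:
$A{\left(V \right)} = \frac{4}{-3 + V}$
$n{\left(l,D \right)} = - 5 D$
$Z{\left(d,C \right)} = -4 + C d + d C^{2}$ ($Z{\left(d,C \right)} = d C^{2} + \left(C d - 4\right) = d C^{2} + \left(-4 + C d\right) = -4 + C d + d C^{2}$)
$-8429 - \left(Z{\left(v{\left(-3,0 \right)} 15,124 \right)} - n{\left(A{\left(-9 \right)},68 \right)}\right) = -8429 - \left(\left(-4 + 124 \left(-2\right) \left(-3\right) 15 + \left(-2\right) \left(-3\right) 15 \cdot 124^{2}\right) - \left(-5\right) 68\right) = -8429 - \left(\left(-4 + 124 \cdot 6 \cdot 15 + 6 \cdot 15 \cdot 15376\right) - -340\right) = -8429 - \left(\left(-4 + 124 \cdot 90 + 90 \cdot 15376\right) + 340\right) = -8429 - \left(\left(-4 + 11160 + 1383840\right) + 340\right) = -8429 - \left(1394996 + 340\right) = -8429 - 1395336 = -1403765$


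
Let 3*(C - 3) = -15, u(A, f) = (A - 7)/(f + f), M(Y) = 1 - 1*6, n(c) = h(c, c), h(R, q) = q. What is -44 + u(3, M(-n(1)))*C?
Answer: -224/5 ≈ -44.800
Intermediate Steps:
n(c) = c
M(Y) = -5 (M(Y) = 1 - 6 = -5)
u(A, f) = (-7 + A)/(2*f) (u(A, f) = (-7 + A)/((2*f)) = (-7 + A)*(1/(2*f)) = (-7 + A)/(2*f))
C = -2 (C = 3 + (⅓)*(-15) = 3 - 5 = -2)
-44 + u(3, M(-n(1)))*C = -44 + ((½)*(-7 + 3)/(-5))*(-2) = -44 + ((½)*(-⅕)*(-4))*(-2) = -44 + (⅖)*(-2) = -44 - ⅘ = -224/5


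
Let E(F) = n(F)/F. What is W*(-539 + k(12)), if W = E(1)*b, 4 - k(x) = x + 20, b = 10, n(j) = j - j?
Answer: 0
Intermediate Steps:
n(j) = 0
E(F) = 0 (E(F) = 0/F = 0)
k(x) = -16 - x (k(x) = 4 - (x + 20) = 4 - (20 + x) = 4 + (-20 - x) = -16 - x)
W = 0 (W = 0*10 = 0)
W*(-539 + k(12)) = 0*(-539 + (-16 - 1*12)) = 0*(-539 + (-16 - 12)) = 0*(-539 - 28) = 0*(-567) = 0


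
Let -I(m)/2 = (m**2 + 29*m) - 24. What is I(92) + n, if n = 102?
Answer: -22114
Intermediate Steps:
I(m) = 48 - 58*m - 2*m**2 (I(m) = -2*((m**2 + 29*m) - 24) = -2*(-24 + m**2 + 29*m) = 48 - 58*m - 2*m**2)
I(92) + n = (48 - 58*92 - 2*92**2) + 102 = (48 - 5336 - 2*8464) + 102 = (48 - 5336 - 16928) + 102 = -22216 + 102 = -22114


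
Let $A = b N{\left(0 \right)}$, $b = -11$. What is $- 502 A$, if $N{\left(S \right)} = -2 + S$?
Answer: $-11044$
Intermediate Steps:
$A = 22$ ($A = - 11 \left(-2 + 0\right) = \left(-11\right) \left(-2\right) = 22$)
$- 502 A = \left(-502\right) 22 = -11044$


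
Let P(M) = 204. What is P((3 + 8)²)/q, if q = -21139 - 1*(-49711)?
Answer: 17/2381 ≈ 0.0071399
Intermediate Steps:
q = 28572 (q = -21139 + 49711 = 28572)
P((3 + 8)²)/q = 204/28572 = 204*(1/28572) = 17/2381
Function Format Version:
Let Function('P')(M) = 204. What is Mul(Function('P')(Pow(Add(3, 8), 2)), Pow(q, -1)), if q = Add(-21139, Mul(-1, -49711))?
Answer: Rational(17, 2381) ≈ 0.0071399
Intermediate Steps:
q = 28572 (q = Add(-21139, 49711) = 28572)
Mul(Function('P')(Pow(Add(3, 8), 2)), Pow(q, -1)) = Mul(204, Pow(28572, -1)) = Mul(204, Rational(1, 28572)) = Rational(17, 2381)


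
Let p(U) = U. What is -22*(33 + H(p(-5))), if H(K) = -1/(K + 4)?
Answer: -748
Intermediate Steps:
H(K) = -1/(4 + K)
-22*(33 + H(p(-5))) = -22*(33 - 1/(4 - 5)) = -22*(33 - 1/(-1)) = -22*(33 - 1*(-1)) = -22*(33 + 1) = -22*34 = -748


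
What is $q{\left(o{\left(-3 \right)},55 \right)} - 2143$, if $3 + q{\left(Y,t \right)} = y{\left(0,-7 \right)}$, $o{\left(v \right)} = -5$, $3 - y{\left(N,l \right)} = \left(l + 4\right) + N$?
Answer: $-2140$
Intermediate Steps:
$y{\left(N,l \right)} = -1 - N - l$ ($y{\left(N,l \right)} = 3 - \left(\left(l + 4\right) + N\right) = 3 - \left(\left(4 + l\right) + N\right) = 3 - \left(4 + N + l\right) = -1 - N - l$)
$q{\left(Y,t \right)} = 3$ ($q{\left(Y,t \right)} = -3 - -6 = -3 + \left(-1 + 0 + 7\right) = -3 + 6 = 3$)
$q{\left(o{\left(-3 \right)},55 \right)} - 2143 = 3 - 2143 = -2140$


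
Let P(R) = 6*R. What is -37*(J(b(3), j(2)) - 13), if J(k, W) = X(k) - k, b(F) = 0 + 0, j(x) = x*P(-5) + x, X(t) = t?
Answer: 481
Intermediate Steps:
j(x) = -29*x (j(x) = x*(6*(-5)) + x = x*(-30) + x = -30*x + x = -29*x)
b(F) = 0
J(k, W) = 0 (J(k, W) = k - k = 0)
-37*(J(b(3), j(2)) - 13) = -37*(0 - 13) = -37*(-13) = 481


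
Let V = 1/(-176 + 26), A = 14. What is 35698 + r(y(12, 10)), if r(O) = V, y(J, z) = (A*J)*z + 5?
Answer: 5354699/150 ≈ 35698.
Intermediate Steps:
y(J, z) = 5 + 14*J*z (y(J, z) = (14*J)*z + 5 = 14*J*z + 5 = 5 + 14*J*z)
V = -1/150 (V = 1/(-150) = -1/150 ≈ -0.0066667)
r(O) = -1/150
35698 + r(y(12, 10)) = 35698 - 1/150 = 5354699/150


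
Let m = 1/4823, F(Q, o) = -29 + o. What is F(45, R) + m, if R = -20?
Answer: -236326/4823 ≈ -49.000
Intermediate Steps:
m = 1/4823 ≈ 0.00020734
F(45, R) + m = (-29 - 20) + 1/4823 = -49 + 1/4823 = -236326/4823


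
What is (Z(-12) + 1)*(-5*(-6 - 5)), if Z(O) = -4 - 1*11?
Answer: -770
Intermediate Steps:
Z(O) = -15 (Z(O) = -4 - 11 = -15)
(Z(-12) + 1)*(-5*(-6 - 5)) = (-15 + 1)*(-5*(-6 - 5)) = -(-70)*(-11) = -14*55 = -770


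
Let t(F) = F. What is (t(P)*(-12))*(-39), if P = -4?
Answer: -1872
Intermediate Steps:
(t(P)*(-12))*(-39) = -4*(-12)*(-39) = 48*(-39) = -1872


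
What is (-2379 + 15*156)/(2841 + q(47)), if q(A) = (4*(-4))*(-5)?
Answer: -39/2921 ≈ -0.013352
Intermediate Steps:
q(A) = 80 (q(A) = -16*(-5) = 80)
(-2379 + 15*156)/(2841 + q(47)) = (-2379 + 15*156)/(2841 + 80) = (-2379 + 2340)/2921 = -39*1/2921 = -39/2921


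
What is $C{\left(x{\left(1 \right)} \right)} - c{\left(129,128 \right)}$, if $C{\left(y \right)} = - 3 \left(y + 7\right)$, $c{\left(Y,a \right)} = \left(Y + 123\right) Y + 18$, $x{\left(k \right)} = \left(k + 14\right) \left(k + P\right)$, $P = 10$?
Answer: $-33042$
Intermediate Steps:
$x{\left(k \right)} = \left(10 + k\right) \left(14 + k\right)$ ($x{\left(k \right)} = \left(k + 14\right) \left(k + 10\right) = \left(14 + k\right) \left(10 + k\right) = \left(10 + k\right) \left(14 + k\right)$)
$c{\left(Y,a \right)} = 18 + Y \left(123 + Y\right)$ ($c{\left(Y,a \right)} = \left(123 + Y\right) Y + 18 = Y \left(123 + Y\right) + 18 = 18 + Y \left(123 + Y\right)$)
$C{\left(y \right)} = -21 - 3 y$ ($C{\left(y \right)} = - 3 \left(7 + y\right) = -21 - 3 y$)
$C{\left(x{\left(1 \right)} \right)} - c{\left(129,128 \right)} = \left(-21 - 3 \left(140 + 1^{2} + 24 \cdot 1\right)\right) - \left(18 + 129^{2} + 123 \cdot 129\right) = \left(-21 - 3 \left(140 + 1 + 24\right)\right) - \left(18 + 16641 + 15867\right) = \left(-21 - 495\right) - 32526 = -516 - 32526 = -33042$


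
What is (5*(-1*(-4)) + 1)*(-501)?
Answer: -10521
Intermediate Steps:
(5*(-1*(-4)) + 1)*(-501) = (5*4 + 1)*(-501) = (20 + 1)*(-501) = 21*(-501) = -10521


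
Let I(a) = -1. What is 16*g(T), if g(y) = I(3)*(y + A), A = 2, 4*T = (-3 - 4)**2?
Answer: -228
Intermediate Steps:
T = 49/4 (T = (-3 - 4)**2/4 = (1/4)*(-7)**2 = (1/4)*49 = 49/4 ≈ 12.250)
g(y) = -2 - y (g(y) = -(y + 2) = -(2 + y) = -2 - y)
16*g(T) = 16*(-2 - 1*49/4) = 16*(-2 - 49/4) = 16*(-57/4) = -228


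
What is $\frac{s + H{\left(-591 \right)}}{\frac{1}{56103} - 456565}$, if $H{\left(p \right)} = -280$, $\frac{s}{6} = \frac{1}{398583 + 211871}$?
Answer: $\frac{4794761938371}{7818287718396038} \approx 0.00061327$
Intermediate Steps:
$s = \frac{3}{305227}$ ($s = \frac{6}{398583 + 211871} = \frac{6}{610454} = 6 \cdot \frac{1}{610454} = \frac{3}{305227} \approx 9.8288 \cdot 10^{-6}$)
$\frac{s + H{\left(-591 \right)}}{\frac{1}{56103} - 456565} = \frac{\frac{3}{305227} - 280}{\frac{1}{56103} - 456565} = - \frac{85463557}{305227 \left(\frac{1}{56103} - 456565\right)} = - \frac{85463557}{305227 \left(- \frac{25614666194}{56103}\right)} = \left(- \frac{85463557}{305227}\right) \left(- \frac{56103}{25614666194}\right) = \frac{4794761938371}{7818287718396038}$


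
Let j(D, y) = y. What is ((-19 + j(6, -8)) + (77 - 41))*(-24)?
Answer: -216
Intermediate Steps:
((-19 + j(6, -8)) + (77 - 41))*(-24) = ((-19 - 8) + (77 - 41))*(-24) = (-27 + 36)*(-24) = 9*(-24) = -216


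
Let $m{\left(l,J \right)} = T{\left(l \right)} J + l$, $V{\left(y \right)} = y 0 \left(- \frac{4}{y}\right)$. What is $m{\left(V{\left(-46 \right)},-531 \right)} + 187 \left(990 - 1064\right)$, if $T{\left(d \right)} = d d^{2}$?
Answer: $-13838$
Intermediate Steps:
$T{\left(d \right)} = d^{3}$
$V{\left(y \right)} = 0$ ($V{\left(y \right)} = 0 \left(- \frac{4}{y}\right) = 0$)
$m{\left(l,J \right)} = l + J l^{3}$ ($m{\left(l,J \right)} = l^{3} J + l = J l^{3} + l = l + J l^{3}$)
$m{\left(V{\left(-46 \right)},-531 \right)} + 187 \left(990 - 1064\right) = \left(0 - 531 \cdot 0^{3}\right) + 187 \left(990 - 1064\right) = \left(0 - 0\right) + 187 \left(-74\right) = \left(0 + 0\right) - 13838 = 0 - 13838 = -13838$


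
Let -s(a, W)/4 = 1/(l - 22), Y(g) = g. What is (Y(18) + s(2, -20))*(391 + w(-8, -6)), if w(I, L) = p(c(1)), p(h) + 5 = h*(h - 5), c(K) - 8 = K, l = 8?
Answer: 54016/7 ≈ 7716.6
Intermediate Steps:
c(K) = 8 + K
p(h) = -5 + h*(-5 + h) (p(h) = -5 + h*(h - 5) = -5 + h*(-5 + h))
w(I, L) = 31 (w(I, L) = -5 + (8 + 1)² - 5*(8 + 1) = -5 + 9² - 5*9 = -5 + 81 - 45 = 31)
s(a, W) = 2/7 (s(a, W) = -4/(8 - 22) = -4/(-14) = -4*(-1/14) = 2/7)
(Y(18) + s(2, -20))*(391 + w(-8, -6)) = (18 + 2/7)*(391 + 31) = (128/7)*422 = 54016/7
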